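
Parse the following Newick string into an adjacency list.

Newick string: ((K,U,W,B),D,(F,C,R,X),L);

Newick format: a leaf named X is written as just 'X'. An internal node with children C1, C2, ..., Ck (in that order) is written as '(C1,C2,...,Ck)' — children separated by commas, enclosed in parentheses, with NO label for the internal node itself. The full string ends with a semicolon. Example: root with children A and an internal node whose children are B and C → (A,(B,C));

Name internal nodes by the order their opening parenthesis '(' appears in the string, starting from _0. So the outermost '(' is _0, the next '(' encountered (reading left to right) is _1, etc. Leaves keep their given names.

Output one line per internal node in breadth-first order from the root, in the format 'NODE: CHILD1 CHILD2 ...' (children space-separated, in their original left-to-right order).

Answer: _0: _1 D _2 L
_1: K U W B
_2: F C R X

Derivation:
Input: ((K,U,W,B),D,(F,C,R,X),L);
Scanning left-to-right, naming '(' by encounter order:
  pos 0: '(' -> open internal node _0 (depth 1)
  pos 1: '(' -> open internal node _1 (depth 2)
  pos 9: ')' -> close internal node _1 (now at depth 1)
  pos 13: '(' -> open internal node _2 (depth 2)
  pos 21: ')' -> close internal node _2 (now at depth 1)
  pos 24: ')' -> close internal node _0 (now at depth 0)
Total internal nodes: 3
BFS adjacency from root:
  _0: _1 D _2 L
  _1: K U W B
  _2: F C R X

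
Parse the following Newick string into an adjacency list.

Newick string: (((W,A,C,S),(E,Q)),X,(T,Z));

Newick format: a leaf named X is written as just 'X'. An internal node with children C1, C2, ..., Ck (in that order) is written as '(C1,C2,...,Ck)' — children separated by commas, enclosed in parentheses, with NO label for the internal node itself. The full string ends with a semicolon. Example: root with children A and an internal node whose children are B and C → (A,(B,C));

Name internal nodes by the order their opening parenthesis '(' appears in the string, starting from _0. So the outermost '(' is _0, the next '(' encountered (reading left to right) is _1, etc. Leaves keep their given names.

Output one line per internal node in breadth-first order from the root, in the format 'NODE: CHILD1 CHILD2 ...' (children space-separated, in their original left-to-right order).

Input: (((W,A,C,S),(E,Q)),X,(T,Z));
Scanning left-to-right, naming '(' by encounter order:
  pos 0: '(' -> open internal node _0 (depth 1)
  pos 1: '(' -> open internal node _1 (depth 2)
  pos 2: '(' -> open internal node _2 (depth 3)
  pos 10: ')' -> close internal node _2 (now at depth 2)
  pos 12: '(' -> open internal node _3 (depth 3)
  pos 16: ')' -> close internal node _3 (now at depth 2)
  pos 17: ')' -> close internal node _1 (now at depth 1)
  pos 21: '(' -> open internal node _4 (depth 2)
  pos 25: ')' -> close internal node _4 (now at depth 1)
  pos 26: ')' -> close internal node _0 (now at depth 0)
Total internal nodes: 5
BFS adjacency from root:
  _0: _1 X _4
  _1: _2 _3
  _4: T Z
  _2: W A C S
  _3: E Q

Answer: _0: _1 X _4
_1: _2 _3
_4: T Z
_2: W A C S
_3: E Q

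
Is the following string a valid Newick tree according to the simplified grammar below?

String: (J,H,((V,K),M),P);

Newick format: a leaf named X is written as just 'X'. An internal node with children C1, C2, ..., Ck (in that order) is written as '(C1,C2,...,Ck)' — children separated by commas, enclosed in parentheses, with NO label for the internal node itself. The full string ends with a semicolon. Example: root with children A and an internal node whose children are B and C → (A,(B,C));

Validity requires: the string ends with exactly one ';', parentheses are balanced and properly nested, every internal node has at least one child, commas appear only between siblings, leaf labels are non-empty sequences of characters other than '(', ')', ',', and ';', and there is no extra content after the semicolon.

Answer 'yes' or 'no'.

Input: (J,H,((V,K),M),P);
Paren balance: 3 '(' vs 3 ')' OK
Ends with single ';': True
Full parse: OK
Valid: True

Answer: yes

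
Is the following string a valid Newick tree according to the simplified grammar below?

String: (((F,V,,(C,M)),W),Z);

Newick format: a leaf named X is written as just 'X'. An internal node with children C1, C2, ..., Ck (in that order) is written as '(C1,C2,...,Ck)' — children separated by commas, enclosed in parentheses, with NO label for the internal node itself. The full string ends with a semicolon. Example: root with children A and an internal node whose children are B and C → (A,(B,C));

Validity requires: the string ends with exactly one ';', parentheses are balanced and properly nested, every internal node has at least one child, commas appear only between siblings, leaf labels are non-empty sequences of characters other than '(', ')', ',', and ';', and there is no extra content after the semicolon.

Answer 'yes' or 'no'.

Input: (((F,V,,(C,M)),W),Z);
Paren balance: 4 '(' vs 4 ')' OK
Ends with single ';': True
Full parse: FAILS (empty leaf label at pos 7)
Valid: False

Answer: no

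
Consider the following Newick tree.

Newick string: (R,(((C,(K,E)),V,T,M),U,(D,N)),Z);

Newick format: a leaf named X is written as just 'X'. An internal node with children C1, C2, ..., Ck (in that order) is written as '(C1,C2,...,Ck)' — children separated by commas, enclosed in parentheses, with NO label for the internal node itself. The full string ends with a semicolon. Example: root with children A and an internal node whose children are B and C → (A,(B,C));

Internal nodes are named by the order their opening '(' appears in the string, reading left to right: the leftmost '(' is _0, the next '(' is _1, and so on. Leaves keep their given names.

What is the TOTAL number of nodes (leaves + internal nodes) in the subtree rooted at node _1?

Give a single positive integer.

Newick: (R,(((C,(K,E)),V,T,M),U,(D,N)),Z);
Locate _1: it is the '(' at position 3 (the 2nd '(' reading left to right).
Query: subtree rooted at _1
_1: subtree_size = 1 + 13
  _2: subtree_size = 1 + 8
    _3: subtree_size = 1 + 4
      C: subtree_size = 1 + 0
      _4: subtree_size = 1 + 2
        K: subtree_size = 1 + 0
        E: subtree_size = 1 + 0
    V: subtree_size = 1 + 0
    T: subtree_size = 1 + 0
    M: subtree_size = 1 + 0
  U: subtree_size = 1 + 0
  _5: subtree_size = 1 + 2
    D: subtree_size = 1 + 0
    N: subtree_size = 1 + 0
Total subtree size of _1: 14

Answer: 14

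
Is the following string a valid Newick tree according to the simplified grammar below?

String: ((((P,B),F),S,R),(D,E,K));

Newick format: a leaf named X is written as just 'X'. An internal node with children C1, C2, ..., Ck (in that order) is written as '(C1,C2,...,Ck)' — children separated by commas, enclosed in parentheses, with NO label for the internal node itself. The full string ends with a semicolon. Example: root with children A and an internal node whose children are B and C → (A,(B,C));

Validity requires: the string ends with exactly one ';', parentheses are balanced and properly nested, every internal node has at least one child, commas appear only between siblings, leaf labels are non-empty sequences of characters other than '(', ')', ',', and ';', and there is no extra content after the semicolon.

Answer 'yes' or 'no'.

Answer: yes

Derivation:
Input: ((((P,B),F),S,R),(D,E,K));
Paren balance: 5 '(' vs 5 ')' OK
Ends with single ';': True
Full parse: OK
Valid: True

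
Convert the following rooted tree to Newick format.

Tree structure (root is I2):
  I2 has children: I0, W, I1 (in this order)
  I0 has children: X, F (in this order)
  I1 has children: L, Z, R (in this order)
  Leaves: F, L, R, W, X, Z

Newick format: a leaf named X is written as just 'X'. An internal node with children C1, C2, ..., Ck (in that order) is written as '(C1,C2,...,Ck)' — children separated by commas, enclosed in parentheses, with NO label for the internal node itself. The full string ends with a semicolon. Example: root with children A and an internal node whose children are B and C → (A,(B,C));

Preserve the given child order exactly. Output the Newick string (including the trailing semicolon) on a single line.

internal I2 with children ['I0', 'W', 'I1']
  internal I0 with children ['X', 'F']
    leaf 'X' → 'X'
    leaf 'F' → 'F'
  → '(X,F)'
  leaf 'W' → 'W'
  internal I1 with children ['L', 'Z', 'R']
    leaf 'L' → 'L'
    leaf 'Z' → 'Z'
    leaf 'R' → 'R'
  → '(L,Z,R)'
→ '((X,F),W,(L,Z,R))'
Final: ((X,F),W,(L,Z,R));

Answer: ((X,F),W,(L,Z,R));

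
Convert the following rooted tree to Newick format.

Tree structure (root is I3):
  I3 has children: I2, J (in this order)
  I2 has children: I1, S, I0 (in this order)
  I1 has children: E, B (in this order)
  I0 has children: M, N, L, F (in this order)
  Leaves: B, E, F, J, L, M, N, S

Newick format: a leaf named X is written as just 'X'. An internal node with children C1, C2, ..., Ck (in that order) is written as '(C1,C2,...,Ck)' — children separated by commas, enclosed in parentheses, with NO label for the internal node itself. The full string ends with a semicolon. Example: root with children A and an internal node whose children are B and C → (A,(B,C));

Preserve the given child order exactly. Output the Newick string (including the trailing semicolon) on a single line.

internal I3 with children ['I2', 'J']
  internal I2 with children ['I1', 'S', 'I0']
    internal I1 with children ['E', 'B']
      leaf 'E' → 'E'
      leaf 'B' → 'B'
    → '(E,B)'
    leaf 'S' → 'S'
    internal I0 with children ['M', 'N', 'L', 'F']
      leaf 'M' → 'M'
      leaf 'N' → 'N'
      leaf 'L' → 'L'
      leaf 'F' → 'F'
    → '(M,N,L,F)'
  → '((E,B),S,(M,N,L,F))'
  leaf 'J' → 'J'
→ '(((E,B),S,(M,N,L,F)),J)'
Final: (((E,B),S,(M,N,L,F)),J);

Answer: (((E,B),S,(M,N,L,F)),J);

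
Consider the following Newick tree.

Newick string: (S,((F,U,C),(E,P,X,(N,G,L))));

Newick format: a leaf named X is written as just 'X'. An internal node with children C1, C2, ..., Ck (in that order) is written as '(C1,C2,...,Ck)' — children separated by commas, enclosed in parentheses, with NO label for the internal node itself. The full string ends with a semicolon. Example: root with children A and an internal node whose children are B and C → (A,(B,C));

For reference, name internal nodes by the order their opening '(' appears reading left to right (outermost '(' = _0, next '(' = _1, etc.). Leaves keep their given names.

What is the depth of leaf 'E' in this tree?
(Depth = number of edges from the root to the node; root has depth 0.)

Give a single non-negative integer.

Newick: (S,((F,U,C),(E,P,X,(N,G,L))));
Naming internals by '(' encounter order: outermost '(' = _0, next = _1, ...
Query node: E
Path from root: _0 -> _1 -> _3 -> E
Depth of E: 3 (number of edges from root)

Answer: 3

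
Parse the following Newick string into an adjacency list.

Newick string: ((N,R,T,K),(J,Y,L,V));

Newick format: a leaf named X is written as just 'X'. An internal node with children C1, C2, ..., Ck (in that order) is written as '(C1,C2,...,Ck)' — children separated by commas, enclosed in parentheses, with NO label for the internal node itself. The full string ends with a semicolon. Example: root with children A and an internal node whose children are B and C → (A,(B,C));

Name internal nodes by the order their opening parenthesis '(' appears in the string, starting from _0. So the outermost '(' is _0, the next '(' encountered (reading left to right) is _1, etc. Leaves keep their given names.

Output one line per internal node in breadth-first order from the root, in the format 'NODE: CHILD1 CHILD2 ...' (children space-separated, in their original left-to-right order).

Input: ((N,R,T,K),(J,Y,L,V));
Scanning left-to-right, naming '(' by encounter order:
  pos 0: '(' -> open internal node _0 (depth 1)
  pos 1: '(' -> open internal node _1 (depth 2)
  pos 9: ')' -> close internal node _1 (now at depth 1)
  pos 11: '(' -> open internal node _2 (depth 2)
  pos 19: ')' -> close internal node _2 (now at depth 1)
  pos 20: ')' -> close internal node _0 (now at depth 0)
Total internal nodes: 3
BFS adjacency from root:
  _0: _1 _2
  _1: N R T K
  _2: J Y L V

Answer: _0: _1 _2
_1: N R T K
_2: J Y L V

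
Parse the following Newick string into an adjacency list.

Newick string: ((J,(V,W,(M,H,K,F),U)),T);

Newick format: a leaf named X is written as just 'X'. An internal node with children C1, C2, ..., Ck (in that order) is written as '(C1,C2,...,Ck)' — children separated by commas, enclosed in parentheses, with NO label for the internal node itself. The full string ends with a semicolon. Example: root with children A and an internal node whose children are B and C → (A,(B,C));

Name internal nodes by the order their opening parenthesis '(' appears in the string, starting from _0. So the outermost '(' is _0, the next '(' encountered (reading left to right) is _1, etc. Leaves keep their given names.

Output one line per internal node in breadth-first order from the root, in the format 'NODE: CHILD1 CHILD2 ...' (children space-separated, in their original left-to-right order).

Input: ((J,(V,W,(M,H,K,F),U)),T);
Scanning left-to-right, naming '(' by encounter order:
  pos 0: '(' -> open internal node _0 (depth 1)
  pos 1: '(' -> open internal node _1 (depth 2)
  pos 4: '(' -> open internal node _2 (depth 3)
  pos 9: '(' -> open internal node _3 (depth 4)
  pos 17: ')' -> close internal node _3 (now at depth 3)
  pos 20: ')' -> close internal node _2 (now at depth 2)
  pos 21: ')' -> close internal node _1 (now at depth 1)
  pos 24: ')' -> close internal node _0 (now at depth 0)
Total internal nodes: 4
BFS adjacency from root:
  _0: _1 T
  _1: J _2
  _2: V W _3 U
  _3: M H K F

Answer: _0: _1 T
_1: J _2
_2: V W _3 U
_3: M H K F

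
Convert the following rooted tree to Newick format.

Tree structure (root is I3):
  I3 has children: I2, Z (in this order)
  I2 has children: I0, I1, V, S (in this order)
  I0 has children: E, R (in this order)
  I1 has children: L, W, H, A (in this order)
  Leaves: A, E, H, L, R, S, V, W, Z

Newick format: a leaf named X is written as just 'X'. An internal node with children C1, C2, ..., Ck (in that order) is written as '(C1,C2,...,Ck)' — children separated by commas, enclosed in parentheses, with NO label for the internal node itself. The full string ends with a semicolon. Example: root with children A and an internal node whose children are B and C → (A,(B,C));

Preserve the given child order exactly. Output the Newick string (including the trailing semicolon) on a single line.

Answer: (((E,R),(L,W,H,A),V,S),Z);

Derivation:
internal I3 with children ['I2', 'Z']
  internal I2 with children ['I0', 'I1', 'V', 'S']
    internal I0 with children ['E', 'R']
      leaf 'E' → 'E'
      leaf 'R' → 'R'
    → '(E,R)'
    internal I1 with children ['L', 'W', 'H', 'A']
      leaf 'L' → 'L'
      leaf 'W' → 'W'
      leaf 'H' → 'H'
      leaf 'A' → 'A'
    → '(L,W,H,A)'
    leaf 'V' → 'V'
    leaf 'S' → 'S'
  → '((E,R),(L,W,H,A),V,S)'
  leaf 'Z' → 'Z'
→ '(((E,R),(L,W,H,A),V,S),Z)'
Final: (((E,R),(L,W,H,A),V,S),Z);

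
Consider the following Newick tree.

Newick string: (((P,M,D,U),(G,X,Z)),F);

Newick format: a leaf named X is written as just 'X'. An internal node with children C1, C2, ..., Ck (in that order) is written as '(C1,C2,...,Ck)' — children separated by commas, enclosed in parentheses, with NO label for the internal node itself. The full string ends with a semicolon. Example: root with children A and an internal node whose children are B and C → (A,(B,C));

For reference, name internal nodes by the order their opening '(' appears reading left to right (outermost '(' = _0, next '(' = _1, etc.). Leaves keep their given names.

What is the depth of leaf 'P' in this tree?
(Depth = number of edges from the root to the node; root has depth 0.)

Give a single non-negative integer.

Answer: 3

Derivation:
Newick: (((P,M,D,U),(G,X,Z)),F);
Naming internals by '(' encounter order: outermost '(' = _0, next = _1, ...
Query node: P
Path from root: _0 -> _1 -> _2 -> P
Depth of P: 3 (number of edges from root)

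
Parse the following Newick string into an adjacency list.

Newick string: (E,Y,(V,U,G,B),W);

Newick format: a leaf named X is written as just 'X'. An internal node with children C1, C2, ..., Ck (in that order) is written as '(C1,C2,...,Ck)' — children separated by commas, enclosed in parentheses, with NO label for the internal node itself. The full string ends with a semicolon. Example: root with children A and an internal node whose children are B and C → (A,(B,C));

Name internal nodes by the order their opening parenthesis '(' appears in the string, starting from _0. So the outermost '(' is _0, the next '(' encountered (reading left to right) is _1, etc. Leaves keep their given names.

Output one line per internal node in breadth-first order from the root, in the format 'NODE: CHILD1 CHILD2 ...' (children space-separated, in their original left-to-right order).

Input: (E,Y,(V,U,G,B),W);
Scanning left-to-right, naming '(' by encounter order:
  pos 0: '(' -> open internal node _0 (depth 1)
  pos 5: '(' -> open internal node _1 (depth 2)
  pos 13: ')' -> close internal node _1 (now at depth 1)
  pos 16: ')' -> close internal node _0 (now at depth 0)
Total internal nodes: 2
BFS adjacency from root:
  _0: E Y _1 W
  _1: V U G B

Answer: _0: E Y _1 W
_1: V U G B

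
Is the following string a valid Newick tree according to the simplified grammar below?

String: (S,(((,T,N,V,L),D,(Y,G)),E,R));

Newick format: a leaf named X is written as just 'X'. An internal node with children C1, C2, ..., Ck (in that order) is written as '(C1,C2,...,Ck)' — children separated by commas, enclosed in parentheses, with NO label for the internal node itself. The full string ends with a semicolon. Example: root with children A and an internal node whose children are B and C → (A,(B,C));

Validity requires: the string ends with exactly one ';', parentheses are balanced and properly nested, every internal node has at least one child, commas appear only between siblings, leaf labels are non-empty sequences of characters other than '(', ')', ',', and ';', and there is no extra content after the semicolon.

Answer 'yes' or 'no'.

Answer: no

Derivation:
Input: (S,(((,T,N,V,L),D,(Y,G)),E,R));
Paren balance: 5 '(' vs 5 ')' OK
Ends with single ';': True
Full parse: FAILS (empty leaf label at pos 6)
Valid: False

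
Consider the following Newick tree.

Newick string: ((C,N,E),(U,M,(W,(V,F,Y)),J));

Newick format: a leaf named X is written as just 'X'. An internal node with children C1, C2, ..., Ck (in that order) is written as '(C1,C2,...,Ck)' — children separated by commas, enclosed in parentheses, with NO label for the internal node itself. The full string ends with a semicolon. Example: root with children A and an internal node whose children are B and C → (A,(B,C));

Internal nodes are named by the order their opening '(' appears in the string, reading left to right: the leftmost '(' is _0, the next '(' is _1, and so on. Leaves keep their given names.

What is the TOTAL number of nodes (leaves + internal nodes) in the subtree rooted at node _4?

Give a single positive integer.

Answer: 4

Derivation:
Newick: ((C,N,E),(U,M,(W,(V,F,Y)),J));
Locate _4: it is the '(' at position 17 (the 5th '(' reading left to right).
Query: subtree rooted at _4
_4: subtree_size = 1 + 3
  V: subtree_size = 1 + 0
  F: subtree_size = 1 + 0
  Y: subtree_size = 1 + 0
Total subtree size of _4: 4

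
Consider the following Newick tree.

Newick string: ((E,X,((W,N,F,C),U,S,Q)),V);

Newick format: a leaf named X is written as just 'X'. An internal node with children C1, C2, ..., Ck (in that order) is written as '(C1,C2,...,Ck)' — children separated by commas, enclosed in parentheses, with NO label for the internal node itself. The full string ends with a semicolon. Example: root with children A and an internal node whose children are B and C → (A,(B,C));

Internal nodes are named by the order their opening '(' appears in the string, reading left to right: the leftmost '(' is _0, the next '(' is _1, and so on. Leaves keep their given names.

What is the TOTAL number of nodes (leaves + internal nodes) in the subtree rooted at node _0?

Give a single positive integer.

Answer: 14

Derivation:
Newick: ((E,X,((W,N,F,C),U,S,Q)),V);
Locate _0: it is the '(' at position 0 (the 1st '(' reading left to right).
Query: subtree rooted at _0
_0: subtree_size = 1 + 13
  _1: subtree_size = 1 + 11
    E: subtree_size = 1 + 0
    X: subtree_size = 1 + 0
    _2: subtree_size = 1 + 8
      _3: subtree_size = 1 + 4
        W: subtree_size = 1 + 0
        N: subtree_size = 1 + 0
        F: subtree_size = 1 + 0
        C: subtree_size = 1 + 0
      U: subtree_size = 1 + 0
      S: subtree_size = 1 + 0
      Q: subtree_size = 1 + 0
  V: subtree_size = 1 + 0
Total subtree size of _0: 14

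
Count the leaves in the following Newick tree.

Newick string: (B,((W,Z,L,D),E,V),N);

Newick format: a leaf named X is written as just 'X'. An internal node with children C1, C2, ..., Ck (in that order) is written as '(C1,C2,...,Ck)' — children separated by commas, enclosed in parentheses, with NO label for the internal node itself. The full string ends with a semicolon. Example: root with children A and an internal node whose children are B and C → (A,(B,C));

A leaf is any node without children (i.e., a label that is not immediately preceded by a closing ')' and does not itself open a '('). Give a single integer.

Newick: (B,((W,Z,L,D),E,V),N);
Scan left-to-right; a leaf is any maximal label run not followed by '(':
  pos 1: leaf 'B' → count = 1
  pos 5: leaf 'W' → count = 2
  pos 7: leaf 'Z' → count = 3
  pos 9: leaf 'L' → count = 4
  pos 11: leaf 'D' → count = 5
  pos 14: leaf 'E' → count = 6
  pos 16: leaf 'V' → count = 7
  pos 19: leaf 'N' → count = 8
Total leaves: 8

Answer: 8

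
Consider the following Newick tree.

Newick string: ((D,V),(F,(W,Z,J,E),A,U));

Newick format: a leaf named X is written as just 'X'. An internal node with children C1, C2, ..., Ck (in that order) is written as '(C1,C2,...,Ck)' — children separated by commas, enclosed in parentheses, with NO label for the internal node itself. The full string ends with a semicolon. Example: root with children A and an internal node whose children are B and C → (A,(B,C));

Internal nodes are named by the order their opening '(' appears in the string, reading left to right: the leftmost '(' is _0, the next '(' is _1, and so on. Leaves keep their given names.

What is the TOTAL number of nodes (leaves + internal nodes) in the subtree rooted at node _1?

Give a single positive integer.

Newick: ((D,V),(F,(W,Z,J,E),A,U));
Locate _1: it is the '(' at position 1 (the 2nd '(' reading left to right).
Query: subtree rooted at _1
_1: subtree_size = 1 + 2
  D: subtree_size = 1 + 0
  V: subtree_size = 1 + 0
Total subtree size of _1: 3

Answer: 3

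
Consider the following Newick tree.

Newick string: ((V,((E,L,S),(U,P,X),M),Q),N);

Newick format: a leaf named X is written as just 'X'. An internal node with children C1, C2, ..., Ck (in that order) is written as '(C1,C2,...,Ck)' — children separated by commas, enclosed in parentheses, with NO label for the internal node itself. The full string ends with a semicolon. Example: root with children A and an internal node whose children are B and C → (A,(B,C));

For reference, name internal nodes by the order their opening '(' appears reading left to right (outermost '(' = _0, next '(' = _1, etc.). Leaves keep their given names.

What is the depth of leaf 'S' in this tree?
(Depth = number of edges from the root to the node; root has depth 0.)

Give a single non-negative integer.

Answer: 4

Derivation:
Newick: ((V,((E,L,S),(U,P,X),M),Q),N);
Naming internals by '(' encounter order: outermost '(' = _0, next = _1, ...
Query node: S
Path from root: _0 -> _1 -> _2 -> _3 -> S
Depth of S: 4 (number of edges from root)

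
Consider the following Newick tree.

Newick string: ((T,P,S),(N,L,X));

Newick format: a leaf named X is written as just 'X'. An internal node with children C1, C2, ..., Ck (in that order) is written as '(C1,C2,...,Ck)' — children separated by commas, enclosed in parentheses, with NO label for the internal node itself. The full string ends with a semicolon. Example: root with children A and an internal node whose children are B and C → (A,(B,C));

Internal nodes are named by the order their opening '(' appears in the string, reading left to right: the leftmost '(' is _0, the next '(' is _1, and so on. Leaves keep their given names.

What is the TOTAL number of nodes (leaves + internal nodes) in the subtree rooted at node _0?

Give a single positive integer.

Answer: 9

Derivation:
Newick: ((T,P,S),(N,L,X));
Locate _0: it is the '(' at position 0 (the 1st '(' reading left to right).
Query: subtree rooted at _0
_0: subtree_size = 1 + 8
  _1: subtree_size = 1 + 3
    T: subtree_size = 1 + 0
    P: subtree_size = 1 + 0
    S: subtree_size = 1 + 0
  _2: subtree_size = 1 + 3
    N: subtree_size = 1 + 0
    L: subtree_size = 1 + 0
    X: subtree_size = 1 + 0
Total subtree size of _0: 9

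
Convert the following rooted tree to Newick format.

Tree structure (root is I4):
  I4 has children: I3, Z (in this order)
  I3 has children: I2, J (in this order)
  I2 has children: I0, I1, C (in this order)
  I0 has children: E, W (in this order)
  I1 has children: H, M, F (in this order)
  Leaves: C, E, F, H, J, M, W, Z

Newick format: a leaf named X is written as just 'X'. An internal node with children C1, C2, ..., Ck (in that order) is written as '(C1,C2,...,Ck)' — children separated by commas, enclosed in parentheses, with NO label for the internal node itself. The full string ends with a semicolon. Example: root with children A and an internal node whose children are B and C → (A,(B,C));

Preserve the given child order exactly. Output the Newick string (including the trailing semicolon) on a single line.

Answer: ((((E,W),(H,M,F),C),J),Z);

Derivation:
internal I4 with children ['I3', 'Z']
  internal I3 with children ['I2', 'J']
    internal I2 with children ['I0', 'I1', 'C']
      internal I0 with children ['E', 'W']
        leaf 'E' → 'E'
        leaf 'W' → 'W'
      → '(E,W)'
      internal I1 with children ['H', 'M', 'F']
        leaf 'H' → 'H'
        leaf 'M' → 'M'
        leaf 'F' → 'F'
      → '(H,M,F)'
      leaf 'C' → 'C'
    → '((E,W),(H,M,F),C)'
    leaf 'J' → 'J'
  → '(((E,W),(H,M,F),C),J)'
  leaf 'Z' → 'Z'
→ '((((E,W),(H,M,F),C),J),Z)'
Final: ((((E,W),(H,M,F),C),J),Z);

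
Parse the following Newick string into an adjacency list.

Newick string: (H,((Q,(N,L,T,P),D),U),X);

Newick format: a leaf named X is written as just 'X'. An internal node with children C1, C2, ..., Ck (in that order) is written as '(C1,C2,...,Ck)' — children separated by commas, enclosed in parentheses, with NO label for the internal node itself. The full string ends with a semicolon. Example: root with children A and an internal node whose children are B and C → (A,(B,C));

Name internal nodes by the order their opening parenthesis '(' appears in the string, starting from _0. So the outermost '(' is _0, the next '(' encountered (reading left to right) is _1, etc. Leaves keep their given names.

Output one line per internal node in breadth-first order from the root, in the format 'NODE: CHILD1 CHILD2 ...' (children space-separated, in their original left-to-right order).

Answer: _0: H _1 X
_1: _2 U
_2: Q _3 D
_3: N L T P

Derivation:
Input: (H,((Q,(N,L,T,P),D),U),X);
Scanning left-to-right, naming '(' by encounter order:
  pos 0: '(' -> open internal node _0 (depth 1)
  pos 3: '(' -> open internal node _1 (depth 2)
  pos 4: '(' -> open internal node _2 (depth 3)
  pos 7: '(' -> open internal node _3 (depth 4)
  pos 15: ')' -> close internal node _3 (now at depth 3)
  pos 18: ')' -> close internal node _2 (now at depth 2)
  pos 21: ')' -> close internal node _1 (now at depth 1)
  pos 24: ')' -> close internal node _0 (now at depth 0)
Total internal nodes: 4
BFS adjacency from root:
  _0: H _1 X
  _1: _2 U
  _2: Q _3 D
  _3: N L T P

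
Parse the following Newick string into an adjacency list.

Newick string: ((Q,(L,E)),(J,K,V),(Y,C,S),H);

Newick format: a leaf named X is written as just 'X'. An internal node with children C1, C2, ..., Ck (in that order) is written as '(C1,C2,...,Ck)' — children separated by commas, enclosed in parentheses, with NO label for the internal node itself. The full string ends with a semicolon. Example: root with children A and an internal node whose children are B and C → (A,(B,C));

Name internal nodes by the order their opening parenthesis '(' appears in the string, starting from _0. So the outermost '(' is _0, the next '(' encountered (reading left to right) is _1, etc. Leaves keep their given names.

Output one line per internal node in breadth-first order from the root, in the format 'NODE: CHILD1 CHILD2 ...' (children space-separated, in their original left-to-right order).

Answer: _0: _1 _3 _4 H
_1: Q _2
_3: J K V
_4: Y C S
_2: L E

Derivation:
Input: ((Q,(L,E)),(J,K,V),(Y,C,S),H);
Scanning left-to-right, naming '(' by encounter order:
  pos 0: '(' -> open internal node _0 (depth 1)
  pos 1: '(' -> open internal node _1 (depth 2)
  pos 4: '(' -> open internal node _2 (depth 3)
  pos 8: ')' -> close internal node _2 (now at depth 2)
  pos 9: ')' -> close internal node _1 (now at depth 1)
  pos 11: '(' -> open internal node _3 (depth 2)
  pos 17: ')' -> close internal node _3 (now at depth 1)
  pos 19: '(' -> open internal node _4 (depth 2)
  pos 25: ')' -> close internal node _4 (now at depth 1)
  pos 28: ')' -> close internal node _0 (now at depth 0)
Total internal nodes: 5
BFS adjacency from root:
  _0: _1 _3 _4 H
  _1: Q _2
  _3: J K V
  _4: Y C S
  _2: L E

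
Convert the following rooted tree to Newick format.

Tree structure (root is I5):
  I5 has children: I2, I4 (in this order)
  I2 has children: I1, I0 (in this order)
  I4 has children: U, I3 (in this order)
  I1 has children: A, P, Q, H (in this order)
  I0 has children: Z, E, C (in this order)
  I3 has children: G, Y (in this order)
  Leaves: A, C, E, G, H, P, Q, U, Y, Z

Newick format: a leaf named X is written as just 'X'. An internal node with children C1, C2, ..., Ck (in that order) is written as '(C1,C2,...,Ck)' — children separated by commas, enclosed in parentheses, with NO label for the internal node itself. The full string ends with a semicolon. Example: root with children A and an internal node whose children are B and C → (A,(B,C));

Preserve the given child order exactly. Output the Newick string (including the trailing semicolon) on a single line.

Answer: (((A,P,Q,H),(Z,E,C)),(U,(G,Y)));

Derivation:
internal I5 with children ['I2', 'I4']
  internal I2 with children ['I1', 'I0']
    internal I1 with children ['A', 'P', 'Q', 'H']
      leaf 'A' → 'A'
      leaf 'P' → 'P'
      leaf 'Q' → 'Q'
      leaf 'H' → 'H'
    → '(A,P,Q,H)'
    internal I0 with children ['Z', 'E', 'C']
      leaf 'Z' → 'Z'
      leaf 'E' → 'E'
      leaf 'C' → 'C'
    → '(Z,E,C)'
  → '((A,P,Q,H),(Z,E,C))'
  internal I4 with children ['U', 'I3']
    leaf 'U' → 'U'
    internal I3 with children ['G', 'Y']
      leaf 'G' → 'G'
      leaf 'Y' → 'Y'
    → '(G,Y)'
  → '(U,(G,Y))'
→ '(((A,P,Q,H),(Z,E,C)),(U,(G,Y)))'
Final: (((A,P,Q,H),(Z,E,C)),(U,(G,Y)));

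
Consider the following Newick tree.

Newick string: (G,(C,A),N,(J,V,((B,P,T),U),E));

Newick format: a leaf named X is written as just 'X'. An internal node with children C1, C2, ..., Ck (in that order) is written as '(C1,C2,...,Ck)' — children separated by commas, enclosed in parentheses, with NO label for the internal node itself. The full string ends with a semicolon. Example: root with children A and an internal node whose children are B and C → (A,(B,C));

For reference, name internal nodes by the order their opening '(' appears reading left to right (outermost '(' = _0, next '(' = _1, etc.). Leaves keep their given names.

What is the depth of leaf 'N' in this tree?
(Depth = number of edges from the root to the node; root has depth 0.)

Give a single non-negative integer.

Answer: 1

Derivation:
Newick: (G,(C,A),N,(J,V,((B,P,T),U),E));
Naming internals by '(' encounter order: outermost '(' = _0, next = _1, ...
Query node: N
Path from root: _0 -> N
Depth of N: 1 (number of edges from root)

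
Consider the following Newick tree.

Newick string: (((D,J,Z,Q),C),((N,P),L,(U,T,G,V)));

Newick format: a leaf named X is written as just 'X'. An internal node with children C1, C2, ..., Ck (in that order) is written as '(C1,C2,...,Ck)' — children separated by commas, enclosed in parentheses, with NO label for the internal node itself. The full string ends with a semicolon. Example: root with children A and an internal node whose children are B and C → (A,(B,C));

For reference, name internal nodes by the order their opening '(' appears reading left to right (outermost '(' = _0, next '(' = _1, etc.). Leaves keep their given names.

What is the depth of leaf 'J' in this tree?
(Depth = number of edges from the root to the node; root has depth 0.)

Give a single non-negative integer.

Answer: 3

Derivation:
Newick: (((D,J,Z,Q),C),((N,P),L,(U,T,G,V)));
Naming internals by '(' encounter order: outermost '(' = _0, next = _1, ...
Query node: J
Path from root: _0 -> _1 -> _2 -> J
Depth of J: 3 (number of edges from root)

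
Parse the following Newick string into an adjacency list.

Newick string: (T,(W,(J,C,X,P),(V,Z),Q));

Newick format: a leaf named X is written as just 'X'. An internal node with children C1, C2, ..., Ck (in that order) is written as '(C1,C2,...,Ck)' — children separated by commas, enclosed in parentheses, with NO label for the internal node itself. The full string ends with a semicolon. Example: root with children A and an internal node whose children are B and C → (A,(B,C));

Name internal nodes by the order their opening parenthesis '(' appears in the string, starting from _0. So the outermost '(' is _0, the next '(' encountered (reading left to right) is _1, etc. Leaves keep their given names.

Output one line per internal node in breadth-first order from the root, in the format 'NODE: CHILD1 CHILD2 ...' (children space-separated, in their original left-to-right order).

Answer: _0: T _1
_1: W _2 _3 Q
_2: J C X P
_3: V Z

Derivation:
Input: (T,(W,(J,C,X,P),(V,Z),Q));
Scanning left-to-right, naming '(' by encounter order:
  pos 0: '(' -> open internal node _0 (depth 1)
  pos 3: '(' -> open internal node _1 (depth 2)
  pos 6: '(' -> open internal node _2 (depth 3)
  pos 14: ')' -> close internal node _2 (now at depth 2)
  pos 16: '(' -> open internal node _3 (depth 3)
  pos 20: ')' -> close internal node _3 (now at depth 2)
  pos 23: ')' -> close internal node _1 (now at depth 1)
  pos 24: ')' -> close internal node _0 (now at depth 0)
Total internal nodes: 4
BFS adjacency from root:
  _0: T _1
  _1: W _2 _3 Q
  _2: J C X P
  _3: V Z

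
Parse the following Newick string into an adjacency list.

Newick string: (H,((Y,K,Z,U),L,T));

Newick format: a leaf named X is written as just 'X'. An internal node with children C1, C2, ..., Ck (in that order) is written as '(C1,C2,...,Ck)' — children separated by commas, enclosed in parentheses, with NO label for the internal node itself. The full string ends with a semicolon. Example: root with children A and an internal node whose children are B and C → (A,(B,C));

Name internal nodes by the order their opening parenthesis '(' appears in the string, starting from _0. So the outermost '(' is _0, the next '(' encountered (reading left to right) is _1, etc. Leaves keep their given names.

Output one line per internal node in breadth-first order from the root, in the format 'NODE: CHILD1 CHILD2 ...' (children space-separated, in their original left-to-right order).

Answer: _0: H _1
_1: _2 L T
_2: Y K Z U

Derivation:
Input: (H,((Y,K,Z,U),L,T));
Scanning left-to-right, naming '(' by encounter order:
  pos 0: '(' -> open internal node _0 (depth 1)
  pos 3: '(' -> open internal node _1 (depth 2)
  pos 4: '(' -> open internal node _2 (depth 3)
  pos 12: ')' -> close internal node _2 (now at depth 2)
  pos 17: ')' -> close internal node _1 (now at depth 1)
  pos 18: ')' -> close internal node _0 (now at depth 0)
Total internal nodes: 3
BFS adjacency from root:
  _0: H _1
  _1: _2 L T
  _2: Y K Z U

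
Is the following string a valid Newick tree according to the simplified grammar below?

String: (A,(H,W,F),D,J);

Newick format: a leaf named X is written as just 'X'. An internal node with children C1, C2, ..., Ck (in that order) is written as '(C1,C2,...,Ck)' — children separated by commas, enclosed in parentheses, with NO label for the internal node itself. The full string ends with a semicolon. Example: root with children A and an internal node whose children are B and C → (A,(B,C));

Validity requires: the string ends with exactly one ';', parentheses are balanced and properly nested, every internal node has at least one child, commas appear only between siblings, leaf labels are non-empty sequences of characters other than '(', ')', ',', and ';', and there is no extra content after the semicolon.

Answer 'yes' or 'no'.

Input: (A,(H,W,F),D,J);
Paren balance: 2 '(' vs 2 ')' OK
Ends with single ';': True
Full parse: OK
Valid: True

Answer: yes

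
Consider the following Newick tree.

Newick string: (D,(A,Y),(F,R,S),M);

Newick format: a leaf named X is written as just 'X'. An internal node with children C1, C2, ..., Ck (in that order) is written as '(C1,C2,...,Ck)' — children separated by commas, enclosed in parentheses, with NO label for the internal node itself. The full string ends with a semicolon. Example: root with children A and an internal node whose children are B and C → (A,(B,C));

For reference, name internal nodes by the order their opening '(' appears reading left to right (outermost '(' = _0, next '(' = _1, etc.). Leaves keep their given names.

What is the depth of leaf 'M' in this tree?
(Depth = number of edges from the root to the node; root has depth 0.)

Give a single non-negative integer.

Newick: (D,(A,Y),(F,R,S),M);
Naming internals by '(' encounter order: outermost '(' = _0, next = _1, ...
Query node: M
Path from root: _0 -> M
Depth of M: 1 (number of edges from root)

Answer: 1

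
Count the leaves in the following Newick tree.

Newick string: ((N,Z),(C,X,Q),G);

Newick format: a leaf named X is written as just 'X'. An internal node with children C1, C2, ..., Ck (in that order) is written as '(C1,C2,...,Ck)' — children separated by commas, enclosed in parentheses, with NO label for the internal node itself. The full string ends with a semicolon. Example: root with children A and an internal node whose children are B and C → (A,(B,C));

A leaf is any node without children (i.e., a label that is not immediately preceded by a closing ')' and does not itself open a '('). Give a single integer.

Newick: ((N,Z),(C,X,Q),G);
Scan left-to-right; a leaf is any maximal label run not followed by '(':
  pos 2: leaf 'N' → count = 1
  pos 4: leaf 'Z' → count = 2
  pos 8: leaf 'C' → count = 3
  pos 10: leaf 'X' → count = 4
  pos 12: leaf 'Q' → count = 5
  pos 15: leaf 'G' → count = 6
Total leaves: 6

Answer: 6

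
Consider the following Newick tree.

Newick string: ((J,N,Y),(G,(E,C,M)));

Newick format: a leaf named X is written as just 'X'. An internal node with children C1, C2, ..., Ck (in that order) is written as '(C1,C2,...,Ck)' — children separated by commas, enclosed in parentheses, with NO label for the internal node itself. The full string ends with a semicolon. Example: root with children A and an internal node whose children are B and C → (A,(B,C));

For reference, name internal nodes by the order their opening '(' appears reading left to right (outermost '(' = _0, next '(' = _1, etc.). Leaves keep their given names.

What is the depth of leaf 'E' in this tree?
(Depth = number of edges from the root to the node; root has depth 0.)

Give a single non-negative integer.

Newick: ((J,N,Y),(G,(E,C,M)));
Naming internals by '(' encounter order: outermost '(' = _0, next = _1, ...
Query node: E
Path from root: _0 -> _2 -> _3 -> E
Depth of E: 3 (number of edges from root)

Answer: 3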